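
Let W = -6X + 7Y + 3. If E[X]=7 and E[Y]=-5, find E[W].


E[-6X + 7Y + 3] = -6*E[X] + 7*E[Y] + 3
= (-6)*(7) + (7)*(-5) + (3)
= -42 - 35 + 3 = -74

-74


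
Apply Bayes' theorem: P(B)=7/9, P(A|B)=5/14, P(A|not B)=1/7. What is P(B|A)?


P(A) = P(A|B)P(B) + P(A|B')P(B') = 5/14*7/9 + 1/7*2/9 = 13/42
P(B|A) = P(A|B)P(B)/P(A) = (5/18)/(13/42) = 35/39

35/39


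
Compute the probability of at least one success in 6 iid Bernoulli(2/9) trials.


P(at least one) = 1 - P(none)
P(none) = (1 - 2/9)^6 = (7/9)^6 = 117649/531441
P(at least one) = 1 - 117649/531441 = 413792/531441

413792/531441


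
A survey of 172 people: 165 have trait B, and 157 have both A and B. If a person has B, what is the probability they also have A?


P(A|B) = P(A∩B)/P(B) = (157/172)/(165/172) = 157/165

157/165


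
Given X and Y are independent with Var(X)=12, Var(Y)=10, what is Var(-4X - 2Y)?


Independence => Cov(X,Y)=0
Var(-4X - 2Y) = (-4)^2*Var(X) + (-2)^2*Var(Y)
= 16*12 + 4*10 = 232

232


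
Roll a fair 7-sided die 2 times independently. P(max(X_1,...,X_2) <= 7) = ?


P(max <= 7) = P(all X_i <= 7) = (P(X_1 <= 7))^2
= (7/7)^2 = 1^2 = 1

1


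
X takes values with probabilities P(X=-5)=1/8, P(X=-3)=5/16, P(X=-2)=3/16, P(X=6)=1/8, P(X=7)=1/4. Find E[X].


E[X] = sum(x * P(x))
= -5*1/8 - 3*5/16 - 2*3/16 + 6*1/8 + 7*1/4
= 9/16

9/16


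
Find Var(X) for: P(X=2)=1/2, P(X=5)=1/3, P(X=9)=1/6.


E[X] = 25/6, E[X^2] = 143/6
Var(X) = E[X^2] - (E[X])^2 = 143/6 - (25/6)^2 = 233/36

233/36


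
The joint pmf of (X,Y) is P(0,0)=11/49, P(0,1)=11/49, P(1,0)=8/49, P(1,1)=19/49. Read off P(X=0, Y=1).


Read from table: P(X=0, Y=1) = 11/49

11/49


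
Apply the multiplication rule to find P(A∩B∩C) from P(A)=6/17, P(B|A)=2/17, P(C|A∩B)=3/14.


P(A∩B∩C) = P(A) * P(B|A) * P(C|A∩B)
= 6/17 * 2/17 * 3/14
= 12/289 * 3/14 = 18/2023

18/2023


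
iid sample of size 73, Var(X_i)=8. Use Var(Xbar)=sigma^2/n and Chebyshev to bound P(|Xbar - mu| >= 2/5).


Var(Xbar) = Var(X)/n = 8/73
Chebyshev: P(|Xbar-mu| >= 2/5) <= Var(Xbar)/(2/5)^2 = (8/73)/(4/25) = 50/73

50/73


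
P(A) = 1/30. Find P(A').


P(A') = 1 - P(A) = 1 - 1/30 = 29/30

29/30


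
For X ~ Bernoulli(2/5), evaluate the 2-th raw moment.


For Bernoulli: X in {0,1}
E[X^2] = 0^2*(1-2/5) + 1^2*2/5 = 2/5

2/5


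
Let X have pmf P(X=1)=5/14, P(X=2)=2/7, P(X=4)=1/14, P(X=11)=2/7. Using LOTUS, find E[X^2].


E[X^2] = sum(g(x)*P(x))
= 1*5/14 + 4*2/7 + 16*1/14 + 121*2/7
= 521/14

521/14


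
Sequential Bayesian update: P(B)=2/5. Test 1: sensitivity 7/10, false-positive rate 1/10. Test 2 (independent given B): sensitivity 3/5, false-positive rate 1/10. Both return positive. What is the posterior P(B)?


After test 1: P(+) = 7/10*2/5 + 1/10*3/5 = 17/50
P(B|+) = (7/25)/(17/50) = 14/17
After test 2 (use post1 as new prior): P(+) = 3/5*14/17 + 1/10*3/17 = 87/170
P(B|+,+) = (42/85)/(87/170) = 28/29

28/29


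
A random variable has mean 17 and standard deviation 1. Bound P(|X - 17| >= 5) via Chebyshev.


k = 5/1 = 5
Chebyshev: P(|X-mu| >= k*sigma) <= 1/k^2 = 1/5^2 = 1/25

1/25


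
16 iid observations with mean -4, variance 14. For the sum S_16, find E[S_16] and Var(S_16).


E[S_n] = n*mu = 16*-4 = -64
Var(S_n) = n*sigma^2 = 16*14 = 224

E[S_16]=-64, Var(S_16)=224


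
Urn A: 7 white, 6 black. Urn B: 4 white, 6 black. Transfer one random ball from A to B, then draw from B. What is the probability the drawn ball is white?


P(transfer white) = 7/13; P(transfer black) = 6/13
If white transferred: Urn II has 5 white of 11, so P(white|white moved) = 5/11
If black transferred: Urn II has 4 white of 11, so P(white|black moved) = 4/11
By total probability: P(white) = 7/13*5/11 + 6/13*4/11 = 59/143

59/143


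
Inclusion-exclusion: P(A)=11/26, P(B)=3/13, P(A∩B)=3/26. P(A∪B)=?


P(A∪B) = P(A) + P(B) - P(A∩B)
= 11/26 + 3/13 - 3/26 = 7/13

7/13


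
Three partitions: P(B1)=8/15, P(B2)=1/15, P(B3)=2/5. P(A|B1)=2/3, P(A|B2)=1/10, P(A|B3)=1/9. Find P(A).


P(A) = P(A|B1)P(B1) + P(A|B2)P(B2) + P(A|B3)P(B3)
= 2/3*8/15 + 1/10*1/15 + 1/9*2/5
= 16/45 + 1/150 + 2/45 = 61/150

61/150


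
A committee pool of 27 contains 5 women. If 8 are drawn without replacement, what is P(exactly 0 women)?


P(X=0) = C(5,0)*C(22,8) / C(27,8)
= 1*319770 / 2220075
= 319770/2220075 = 646/4485

646/4485


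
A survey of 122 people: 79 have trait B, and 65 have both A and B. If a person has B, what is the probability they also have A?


P(A|B) = P(A∩B)/P(B) = (65/122)/(79/122) = 65/79

65/79


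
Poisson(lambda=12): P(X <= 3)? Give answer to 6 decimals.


P(X<=3) = e^(-12)*12^0/0! + e^(-12)*12^1/1! + e^(-12)*12^2/2! + e^(-12)*12^3/3!
≈ 0.0000061442 + 0.0000737305 + 0.0004423833 + 0.0017695332
= 0.0022917912
≈ 0.002292

0.002292


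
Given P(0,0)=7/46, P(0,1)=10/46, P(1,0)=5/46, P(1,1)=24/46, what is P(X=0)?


P(X=0) = P(0,0)+P(0,1) = 7/46 + 10/46 = 17/46

17/46


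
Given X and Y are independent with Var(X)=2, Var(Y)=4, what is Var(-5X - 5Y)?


Independence => Cov(X,Y)=0
Var(-5X - 5Y) = (-5)^2*Var(X) + (-5)^2*Var(Y)
= 25*2 + 25*4 = 150

150


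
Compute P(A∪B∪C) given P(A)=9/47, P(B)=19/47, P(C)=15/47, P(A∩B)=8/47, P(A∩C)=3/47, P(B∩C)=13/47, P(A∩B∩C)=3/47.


P(A∪B∪C) = P(A)+P(B)+P(C) - P(AB)-P(AC)-P(BC) + P(ABC)
= 9/47+19/47+15/47 - 8/47-3/47-13/47 + 3/47
= 22/47

22/47


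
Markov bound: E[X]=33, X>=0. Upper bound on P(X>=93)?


Markov: P(X >= a) <= E[X]/a
P(X >= 93) <= 33/93 = 11/31

11/31


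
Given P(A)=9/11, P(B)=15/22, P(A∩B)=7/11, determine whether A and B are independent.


P(A)*P(B) = 9/11*15/22 = 135/242
P(A∩B) = 7/11 != 135/242, so not independent

No, A and B are not independent


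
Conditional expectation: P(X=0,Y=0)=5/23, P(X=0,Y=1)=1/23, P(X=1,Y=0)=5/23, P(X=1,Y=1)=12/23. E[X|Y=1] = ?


P(Y=1) = 13/23
E[X|Y=1] = (0*1 + 1*12)/13 = 12/13

12/13


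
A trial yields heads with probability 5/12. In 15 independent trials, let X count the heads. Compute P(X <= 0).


P(X<=0) = P(X=0)
= 4747561509943/15407021574586368
= 4747561509943/15407021574586368

4747561509943/15407021574586368


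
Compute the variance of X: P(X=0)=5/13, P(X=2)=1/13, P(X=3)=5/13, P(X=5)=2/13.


E[X] = 27/13, E[X^2] = 99/13
Var(X) = E[X^2] - (E[X])^2 = 99/13 - (27/13)^2 = 558/169

558/169


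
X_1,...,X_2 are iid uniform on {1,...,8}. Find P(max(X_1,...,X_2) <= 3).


P(max <= 3) = P(all X_i <= 3) = (P(X_1 <= 3))^2
= (3/8)^2 = 9/64

9/64


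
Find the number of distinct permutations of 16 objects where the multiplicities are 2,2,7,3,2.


16! = 20922789888000
Denominator: 2!=2 * 2!=2 * 7!=5040 * 3!=6 * 2!=2
Coefficient = 20922789888000 / 241920 = 86486400

86486400


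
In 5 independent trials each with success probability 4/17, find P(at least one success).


P(at least one) = 1 - P(none)
P(none) = (1 - 4/17)^5 = (13/17)^5 = 371293/1419857
P(at least one) = 1 - 371293/1419857 = 1048564/1419857

1048564/1419857


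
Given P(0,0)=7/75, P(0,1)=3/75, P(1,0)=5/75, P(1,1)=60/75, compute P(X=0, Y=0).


Read from table: P(X=0, Y=0) = 7/75

7/75


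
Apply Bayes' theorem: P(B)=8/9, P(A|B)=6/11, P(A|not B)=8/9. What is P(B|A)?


P(A) = P(A|B)P(B) + P(A|B')P(B') = 6/11*8/9 + 8/9*1/9 = 520/891
P(B|A) = P(A|B)P(B)/P(A) = (16/33)/(520/891) = 54/65

54/65


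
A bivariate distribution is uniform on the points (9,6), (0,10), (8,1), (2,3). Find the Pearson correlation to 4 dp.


Cov(X,Y) = -6.7500, Var(X) = 14.6875, Var(Y) = 11.5000
rho = Cov/(sqrt(VarX)*sqrt(VarY)) = -0.5194

-0.5194


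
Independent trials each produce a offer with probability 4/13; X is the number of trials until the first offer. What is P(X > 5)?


P(X > 5) = P(first 5 trials all fail) = (1-p)^5 = (9/13)^5 = 59049/371293

59049/371293


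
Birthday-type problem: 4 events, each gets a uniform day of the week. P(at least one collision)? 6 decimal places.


P(all different) = prod((7-i)/7 for i=0..3) = 0.349854
P(at least one match) = 1 - 0.349854 = 0.650146

0.650146


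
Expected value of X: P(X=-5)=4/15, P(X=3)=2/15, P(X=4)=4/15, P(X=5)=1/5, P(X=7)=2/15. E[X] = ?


E[X] = sum(x * P(x))
= -5*4/15 + 3*2/15 + 4*4/15 + 5*1/5 + 7*2/15
= 31/15

31/15


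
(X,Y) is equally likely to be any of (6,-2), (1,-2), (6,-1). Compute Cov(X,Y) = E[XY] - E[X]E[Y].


E[X]=13/3, E[Y]=-5/3, E[XY]=-20/3
Cov(X,Y) = E[XY] - E[X]E[Y] = -20/3 - 13/3*-5/3 = 5/9

5/9


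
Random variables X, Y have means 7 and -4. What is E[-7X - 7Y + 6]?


E[-7X - 7Y + 6] = -7*E[X] - 7*E[Y] + 6
= (-7)*(7) + (-7)*(-4) + (6)
= -49 + 28 + 6 = -15

-15


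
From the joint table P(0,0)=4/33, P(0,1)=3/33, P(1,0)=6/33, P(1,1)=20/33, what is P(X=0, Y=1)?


Read from table: P(X=0, Y=1) = 3/33 = 1/11

1/11


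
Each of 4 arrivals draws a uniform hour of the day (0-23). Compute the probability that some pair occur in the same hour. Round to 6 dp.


P(all different) = prod((24-i)/24 for i=0..3) = 0.768663
P(at least one match) = 1 - 0.768663 = 0.231337

0.231337


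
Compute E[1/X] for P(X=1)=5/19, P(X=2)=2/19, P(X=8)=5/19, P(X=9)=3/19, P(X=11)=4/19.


E[1/X] = sum(g(x)*P(x))
= 1*5/19 + 1/2*2/19 + 1/8*5/19 + 1/9*3/19 + 1/11*4/19
= 1933/5016

1933/5016


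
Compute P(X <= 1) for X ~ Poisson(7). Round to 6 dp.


P(X<=1) = e^(-7)*7^0/0! + e^(-7)*7^1/1!
≈ 0.0009118820 + 0.0063831738
= 0.0072950558
≈ 0.007295

0.007295


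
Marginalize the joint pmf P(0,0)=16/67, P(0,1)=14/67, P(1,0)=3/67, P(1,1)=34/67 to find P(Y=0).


P(Y=0) = P(0,0)+P(1,0) = 16/67 + 3/67 = 19/67

19/67


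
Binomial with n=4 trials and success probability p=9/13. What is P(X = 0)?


P(X=0) = C(4,0) * p^0 * (1-p)^4
= 1 * 1 * 256/28561
= 256/28561

256/28561


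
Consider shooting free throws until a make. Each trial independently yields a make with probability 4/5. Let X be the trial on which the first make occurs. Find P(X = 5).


P(X=5) = (1-p)^4 * p = (1/5)^4 * 4/5
= 1/625 * 4/5 = 4/3125

4/3125


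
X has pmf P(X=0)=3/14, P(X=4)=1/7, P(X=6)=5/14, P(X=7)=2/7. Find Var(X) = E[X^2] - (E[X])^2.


E[X] = 33/7, E[X^2] = 204/7
Var(X) = E[X^2] - (E[X])^2 = 204/7 - (33/7)^2 = 339/49

339/49


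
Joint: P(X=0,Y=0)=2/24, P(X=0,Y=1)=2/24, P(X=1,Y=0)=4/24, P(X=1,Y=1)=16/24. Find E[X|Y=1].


P(Y=1) = 18/24
E[X|Y=1] = (0*2 + 1*16)/18 = 16/18 = 8/9

8/9


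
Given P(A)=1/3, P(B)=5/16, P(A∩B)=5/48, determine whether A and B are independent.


P(A)*P(B) = 1/3*5/16 = 5/48
P(A∩B) = 5/48, which equals P(A)P(B), so independent

Yes, A and B are independent


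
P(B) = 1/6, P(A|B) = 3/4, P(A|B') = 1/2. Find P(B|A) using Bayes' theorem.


P(A) = P(A|B)P(B) + P(A|B')P(B') = 3/4*1/6 + 1/2*5/6 = 13/24
P(B|A) = P(A|B)P(B)/P(A) = (1/8)/(13/24) = 3/13

3/13


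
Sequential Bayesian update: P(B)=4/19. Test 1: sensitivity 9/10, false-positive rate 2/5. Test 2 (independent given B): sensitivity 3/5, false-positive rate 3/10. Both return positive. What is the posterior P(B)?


After test 1: P(+) = 9/10*4/19 + 2/5*15/19 = 48/95
P(B|+) = (18/95)/(48/95) = 3/8
After test 2 (use post1 as new prior): P(+) = 3/5*3/8 + 3/10*5/8 = 33/80
P(B|+,+) = (9/40)/(33/80) = 6/11

6/11


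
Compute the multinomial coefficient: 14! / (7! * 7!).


14! = 87178291200
Denominator: 7!=5040 * 7!=5040
Coefficient = 87178291200 / 25401600 = 3432

3432


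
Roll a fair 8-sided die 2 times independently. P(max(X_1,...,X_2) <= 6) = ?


P(max <= 6) = P(all X_i <= 6) = (P(X_1 <= 6))^2
= (6/8)^2 = (3/4)^2 = 9/16

9/16


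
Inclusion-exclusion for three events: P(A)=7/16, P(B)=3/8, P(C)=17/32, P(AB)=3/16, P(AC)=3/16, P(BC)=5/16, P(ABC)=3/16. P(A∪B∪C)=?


P(A∪B∪C) = P(A)+P(B)+P(C) - P(AB)-P(AC)-P(BC) + P(ABC)
= 7/16+3/8+17/32 - 3/16-3/16-5/16 + 3/16
= 27/32

27/32


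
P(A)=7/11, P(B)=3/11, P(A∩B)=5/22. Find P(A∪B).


P(A∪B) = P(A) + P(B) - P(A∩B)
= 7/11 + 3/11 - 5/22 = 15/22

15/22


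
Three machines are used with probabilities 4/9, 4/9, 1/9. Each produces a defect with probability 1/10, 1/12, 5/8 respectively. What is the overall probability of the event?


P(A) = P(A|B1)P(B1) + P(A|B2)P(B2) + P(A|B3)P(B3)
= 1/10*4/9 + 1/12*4/9 + 5/8*1/9
= 2/45 + 1/27 + 5/72 = 163/1080

163/1080


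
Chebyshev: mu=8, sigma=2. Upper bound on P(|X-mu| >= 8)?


k = 8/2 = 4
Chebyshev: P(|X-mu| >= k*sigma) <= 1/k^2 = 1/4^2 = 1/16

1/16


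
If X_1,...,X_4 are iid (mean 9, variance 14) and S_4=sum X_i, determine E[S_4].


E[S_n] = n*E[X_1] = 4*9 = 36

36


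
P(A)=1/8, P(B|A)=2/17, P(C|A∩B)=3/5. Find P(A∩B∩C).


P(A∩B∩C) = P(A) * P(B|A) * P(C|A∩B)
= 1/8 * 2/17 * 3/5
= 1/68 * 3/5 = 3/340

3/340


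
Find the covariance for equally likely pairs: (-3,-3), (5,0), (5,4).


E[X]=7/3, E[Y]=1/3, E[XY]=29/3
Cov(X,Y) = E[XY] - E[X]E[Y] = 29/3 - 7/3*1/3 = 80/9

80/9


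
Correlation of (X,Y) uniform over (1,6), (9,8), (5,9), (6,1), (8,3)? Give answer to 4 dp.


Cov(X,Y) = -0.7200, Var(X) = 7.7600, Var(Y) = 9.0400
rho = Cov/(sqrt(VarX)*sqrt(VarY)) = -0.0860

-0.0860


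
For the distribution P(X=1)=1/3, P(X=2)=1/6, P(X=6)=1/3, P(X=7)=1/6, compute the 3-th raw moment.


E[X^3] = sum(x^3 * P(x))
= 1*1/3 + 8*1/6 + 216*1/3 + 343*1/6
= 785/6

785/6


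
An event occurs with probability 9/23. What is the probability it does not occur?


P(A') = 1 - P(A) = 1 - 9/23 = 14/23

14/23


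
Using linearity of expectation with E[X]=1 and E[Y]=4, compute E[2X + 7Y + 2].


E[2X + 7Y + 2] = 2*E[X] + 7*E[Y] + 2
= (2)*(1) + (7)*(4) + (2)
= 2 + 28 + 2 = 32

32


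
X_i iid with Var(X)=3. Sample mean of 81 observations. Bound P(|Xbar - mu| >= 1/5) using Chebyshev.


Var(Xbar) = Var(X)/n = 3/81
Chebyshev: P(|Xbar-mu| >= 1/5) <= Var(Xbar)/(1/5)^2 = (1/27)/(1/25) = 25/27

25/27


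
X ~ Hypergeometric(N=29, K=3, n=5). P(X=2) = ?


P(X=2) = C(3,2)*C(26,3) / C(29,5)
= 3*2600 / 118755
= 7800/118755 = 40/609

40/609


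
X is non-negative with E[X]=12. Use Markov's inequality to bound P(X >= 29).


Markov: P(X >= a) <= E[X]/a
P(X >= 29) <= 12/29

12/29


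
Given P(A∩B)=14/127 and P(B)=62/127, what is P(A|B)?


P(A|B) = P(A∩B)/P(B) = (14/127)/(62/127) = 14/62 = 7/31

7/31


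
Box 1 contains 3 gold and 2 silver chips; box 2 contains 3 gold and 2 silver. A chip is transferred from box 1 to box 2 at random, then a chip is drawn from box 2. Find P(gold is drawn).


P(transfer gold) = 3/5; P(transfer silver) = 2/5
If gold transferred: Urn II has 4 gold of 6, so P(gold|gold moved) = 2/3
If silver transferred: Urn II has 3 gold of 6, so P(gold|silver moved) = 1/2
By total probability: P(gold) = 3/5*2/3 + 2/5*1/2 = 3/5

3/5


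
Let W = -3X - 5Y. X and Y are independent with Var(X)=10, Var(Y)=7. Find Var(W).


Independence => Cov(X,Y)=0
Var(-3X - 5Y) = (-3)^2*Var(X) + (-5)^2*Var(Y)
= 9*10 + 25*7 = 265

265


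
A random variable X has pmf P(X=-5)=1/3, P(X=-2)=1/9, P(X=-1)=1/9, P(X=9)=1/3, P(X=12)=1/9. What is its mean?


E[X] = sum(x * P(x))
= -5*1/3 - 2*1/9 - 1*1/9 + 9*1/3 + 12*1/9
= 7/3

7/3


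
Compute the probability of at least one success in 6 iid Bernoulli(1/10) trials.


P(at least one) = 1 - P(none)
P(none) = (1 - 1/10)^6 = (9/10)^6 = 531441/1000000
P(at least one) = 1 - 531441/1000000 = 468559/1000000

468559/1000000


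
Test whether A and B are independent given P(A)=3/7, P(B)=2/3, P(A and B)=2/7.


P(A)*P(B) = 3/7*2/3 = 2/7
P(A∩B) = 2/7, which equals P(A)P(B), so independent

Yes, A and B are independent


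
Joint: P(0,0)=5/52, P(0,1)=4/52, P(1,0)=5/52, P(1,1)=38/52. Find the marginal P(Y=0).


P(Y=0) = P(0,0)+P(1,0) = 5/52 + 5/52 = 10/52 = 5/26

5/26


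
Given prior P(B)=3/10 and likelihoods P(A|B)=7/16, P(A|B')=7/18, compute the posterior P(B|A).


P(A) = P(A|B)P(B) + P(A|B')P(B') = 7/16*3/10 + 7/18*7/10 = 581/1440
P(B|A) = P(A|B)P(B)/P(A) = (21/160)/(581/1440) = 27/83

27/83


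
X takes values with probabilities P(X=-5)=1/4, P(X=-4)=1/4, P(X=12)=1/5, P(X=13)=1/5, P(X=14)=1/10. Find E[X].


E[X] = sum(x * P(x))
= -5*1/4 - 4*1/4 + 12*1/5 + 13*1/5 + 14*1/10
= 83/20

83/20


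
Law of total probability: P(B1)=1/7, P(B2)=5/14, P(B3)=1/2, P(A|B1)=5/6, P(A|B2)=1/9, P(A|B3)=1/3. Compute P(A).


P(A) = P(A|B1)P(B1) + P(A|B2)P(B2) + P(A|B3)P(B3)
= 5/6*1/7 + 1/9*5/14 + 1/3*1/2
= 5/42 + 5/126 + 1/6 = 41/126

41/126


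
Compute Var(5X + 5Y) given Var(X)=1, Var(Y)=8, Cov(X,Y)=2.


Var(5X + 5Y) = 5^2*Var(X) + 5^2*Var(Y) + 2*5*5*Cov(X,Y)
= 25*1 + 25*8 + 50*2
= 25 + 200 + 100 = 325

325


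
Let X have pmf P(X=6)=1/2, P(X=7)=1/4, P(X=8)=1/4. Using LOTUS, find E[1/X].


E[1/X] = sum(g(x)*P(x))
= 1/6*1/2 + 1/7*1/4 + 1/8*1/4
= 101/672

101/672


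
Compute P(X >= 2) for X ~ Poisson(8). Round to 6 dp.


P(X>=2) = 1 - P(X<=1) = 1 - (e^(-8)*8^0/0! + e^(-8)*8^1/1!)
≈ 1 - (0.0003354626 + 0.0026837010)
= 1 - 0.0030191636 = 0.9969808364
≈ 0.996981

0.996981


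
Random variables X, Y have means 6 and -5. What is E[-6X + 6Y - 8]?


E[-6X + 6Y - 8] = -6*E[X] + 6*E[Y] - 8
= (-6)*(6) + (6)*(-5) + (-8)
= -36 - 30 - 8 = -74

-74


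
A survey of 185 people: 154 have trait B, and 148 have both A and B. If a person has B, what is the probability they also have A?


P(A|B) = P(A∩B)/P(B) = (148/185)/(154/185) = 148/154 = 74/77

74/77


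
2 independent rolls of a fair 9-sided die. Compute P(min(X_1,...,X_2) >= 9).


P(min >= 9) = P(all X_i >= 9) = (P(X_1 >= 9))^2
= (1/9)^2 = 1/81

1/81


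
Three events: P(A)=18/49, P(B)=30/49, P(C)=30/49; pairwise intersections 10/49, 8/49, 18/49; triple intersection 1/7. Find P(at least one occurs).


P(A∪B∪C) = P(A)+P(B)+P(C) - P(AB)-P(AC)-P(BC) + P(ABC)
= 18/49+30/49+30/49 - 10/49-8/49-18/49 + 1/7
= 1

1


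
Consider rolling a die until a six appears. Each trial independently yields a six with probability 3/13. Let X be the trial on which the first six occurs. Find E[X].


For geometric (trials until first success), E[X] = 1/p = 1/(3/13) = 13/3

13/3


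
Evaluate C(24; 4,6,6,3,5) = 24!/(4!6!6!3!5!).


24! = 620448401733239439360000
Denominator: 4!=24 * 6!=720 * 6!=720 * 3!=6 * 5!=120
Coefficient = 620448401733239439360000 / 8957952000 = 69262304791680

69262304791680


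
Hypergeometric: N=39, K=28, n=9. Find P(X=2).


P(X=2) = C(28,2)*C(11,7) / C(39,9)
= 378*330 / 211915132
= 124740/211915132 = 2835/4816253

2835/4816253


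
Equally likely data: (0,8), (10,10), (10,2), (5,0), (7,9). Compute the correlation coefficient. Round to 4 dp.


Cov(X,Y) = -0.5200, Var(X) = 13.8400, Var(Y) = 16.1600
rho = Cov/(sqrt(VarX)*sqrt(VarY)) = -0.0348

-0.0348


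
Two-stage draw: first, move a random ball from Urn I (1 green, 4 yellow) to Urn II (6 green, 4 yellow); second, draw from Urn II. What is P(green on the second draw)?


P(transfer green) = 1/5; P(transfer yellow) = 4/5
If green transferred: Urn II has 7 green of 11, so P(green|green moved) = 7/11
If yellow transferred: Urn II has 6 green of 11, so P(green|yellow moved) = 6/11
By total probability: P(green) = 1/5*7/11 + 4/5*6/11 = 31/55

31/55


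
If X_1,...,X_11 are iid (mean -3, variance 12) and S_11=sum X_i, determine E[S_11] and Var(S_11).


E[S_n] = n*mu = 11*-3 = -33
Var(S_n) = n*sigma^2 = 11*12 = 132

E[S_11]=-33, Var(S_11)=132


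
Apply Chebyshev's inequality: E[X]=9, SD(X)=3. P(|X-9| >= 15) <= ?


k = 15/3 = 5
Chebyshev: P(|X-mu| >= k*sigma) <= 1/k^2 = 1/5^2 = 1/25

1/25


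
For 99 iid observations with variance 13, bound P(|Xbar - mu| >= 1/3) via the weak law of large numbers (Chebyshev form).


Var(Xbar) = Var(X)/n = 13/99
Chebyshev: P(|Xbar-mu| >= 1/3) <= Var(Xbar)/(1/3)^2 = (13/99)/(1/9) = 13/11
Bound exceeds 1, so trivial bound: 1

1


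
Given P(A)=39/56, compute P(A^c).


P(A') = 1 - P(A) = 1 - 39/56 = 17/56

17/56


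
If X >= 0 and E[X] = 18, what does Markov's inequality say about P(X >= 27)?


Markov: P(X >= a) <= E[X]/a
P(X >= 27) <= 18/27 = 2/3

2/3


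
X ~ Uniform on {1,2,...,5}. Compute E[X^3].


E[X^3] = (1/5) * sum(x^3 for x=1..5)
= 225/5 = 45

45


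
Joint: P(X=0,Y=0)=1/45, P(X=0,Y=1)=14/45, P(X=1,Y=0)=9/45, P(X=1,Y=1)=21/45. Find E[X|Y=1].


P(Y=1) = 35/45
E[X|Y=1] = (0*14 + 1*21)/35 = 21/35 = 3/5

3/5


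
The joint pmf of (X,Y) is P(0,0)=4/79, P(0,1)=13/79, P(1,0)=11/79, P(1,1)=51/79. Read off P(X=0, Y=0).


Read from table: P(X=0, Y=0) = 4/79

4/79


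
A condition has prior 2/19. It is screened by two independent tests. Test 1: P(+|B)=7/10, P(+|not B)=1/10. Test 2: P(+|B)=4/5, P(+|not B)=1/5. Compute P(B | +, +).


After test 1: P(+) = 7/10*2/19 + 1/10*17/19 = 31/190
P(B|+) = (7/95)/(31/190) = 14/31
After test 2 (use post1 as new prior): P(+) = 4/5*14/31 + 1/5*17/31 = 73/155
P(B|+,+) = (56/155)/(73/155) = 56/73

56/73


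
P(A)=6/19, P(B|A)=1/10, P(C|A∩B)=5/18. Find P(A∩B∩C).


P(A∩B∩C) = P(A) * P(B|A) * P(C|A∩B)
= 6/19 * 1/10 * 5/18
= 3/95 * 5/18 = 1/114

1/114


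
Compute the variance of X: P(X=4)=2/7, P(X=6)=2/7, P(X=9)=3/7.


E[X] = 47/7, E[X^2] = 347/7
Var(X) = E[X^2] - (E[X])^2 = 347/7 - (47/7)^2 = 220/49

220/49


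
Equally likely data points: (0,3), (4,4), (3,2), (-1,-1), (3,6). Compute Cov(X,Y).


E[X]=9/5, E[Y]=14/5, E[XY]=41/5
Cov(X,Y) = E[XY] - E[X]E[Y] = 41/5 - 9/5*14/5 = 79/25

79/25


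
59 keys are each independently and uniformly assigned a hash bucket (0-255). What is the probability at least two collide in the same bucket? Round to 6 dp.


P(all different) = prod((256-i)/256 for i=0..58) = 0.000703
P(at least one match) = 1 - 0.000703 = 0.999297

0.999297


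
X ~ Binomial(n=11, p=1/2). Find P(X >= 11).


P(X>=11) = P(X=11)
= 1/2048
= 1/2048

1/2048


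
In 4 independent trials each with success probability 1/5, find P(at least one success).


P(at least one) = 1 - P(none)
P(none) = (1 - 1/5)^4 = (4/5)^4 = 256/625
P(at least one) = 1 - 256/625 = 369/625

369/625


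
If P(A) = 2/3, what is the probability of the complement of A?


P(A') = 1 - P(A) = 1 - 2/3 = 1/3

1/3


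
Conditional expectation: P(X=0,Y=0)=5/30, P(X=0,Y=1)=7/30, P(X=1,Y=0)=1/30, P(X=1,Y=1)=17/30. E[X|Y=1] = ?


P(Y=1) = 24/30
E[X|Y=1] = (0*7 + 1*17)/24 = 17/24

17/24


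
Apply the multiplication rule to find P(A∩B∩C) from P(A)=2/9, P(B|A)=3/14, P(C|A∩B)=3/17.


P(A∩B∩C) = P(A) * P(B|A) * P(C|A∩B)
= 2/9 * 3/14 * 3/17
= 1/21 * 3/17 = 1/119

1/119


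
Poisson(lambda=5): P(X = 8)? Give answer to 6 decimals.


P(X=8) = e^(-5) * 5^8 / 8!
≈ 0.006737946999 * 390625 / 40320
≈ 0.065278

0.065278


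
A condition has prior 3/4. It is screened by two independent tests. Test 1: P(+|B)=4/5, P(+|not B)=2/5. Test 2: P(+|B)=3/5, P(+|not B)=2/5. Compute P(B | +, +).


After test 1: P(+) = 4/5*3/4 + 2/5*1/4 = 7/10
P(B|+) = (3/5)/(7/10) = 6/7
After test 2 (use post1 as new prior): P(+) = 3/5*6/7 + 2/5*1/7 = 4/7
P(B|+,+) = (18/35)/(4/7) = 9/10

9/10


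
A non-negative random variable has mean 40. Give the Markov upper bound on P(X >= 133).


Markov: P(X >= a) <= E[X]/a
P(X >= 133) <= 40/133

40/133


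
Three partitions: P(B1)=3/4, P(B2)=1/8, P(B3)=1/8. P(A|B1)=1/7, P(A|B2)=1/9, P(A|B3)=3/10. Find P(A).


P(A) = P(A|B1)P(B1) + P(A|B2)P(B2) + P(A|B3)P(B3)
= 1/7*3/4 + 1/9*1/8 + 3/10*1/8
= 3/28 + 1/72 + 3/80 = 799/5040

799/5040


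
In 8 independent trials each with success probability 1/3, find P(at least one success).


P(at least one) = 1 - P(none)
P(none) = (1 - 1/3)^8 = (2/3)^8 = 256/6561
P(at least one) = 1 - 256/6561 = 6305/6561

6305/6561


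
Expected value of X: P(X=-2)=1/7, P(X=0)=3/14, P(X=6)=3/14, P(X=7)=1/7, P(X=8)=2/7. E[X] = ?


E[X] = sum(x * P(x))
= -2*1/7 + 0*3/14 + 6*3/14 + 7*1/7 + 8*2/7
= 30/7

30/7


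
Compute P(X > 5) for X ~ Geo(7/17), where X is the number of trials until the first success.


P(X > 5) = P(first 5 trials all fail) = (1-p)^5 = (10/17)^5 = 100000/1419857

100000/1419857


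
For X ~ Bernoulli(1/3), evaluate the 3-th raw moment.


For Bernoulli: X in {0,1}
E[X^3] = 0^3*(1-1/3) + 1^3*1/3 = 1/3

1/3


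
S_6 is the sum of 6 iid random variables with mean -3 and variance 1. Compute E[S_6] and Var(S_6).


E[S_n] = n*mu = 6*-3 = -18
Var(S_n) = n*sigma^2 = 6*1 = 6

E[S_6]=-18, Var(S_6)=6


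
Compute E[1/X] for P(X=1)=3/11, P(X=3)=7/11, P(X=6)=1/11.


E[1/X] = sum(g(x)*P(x))
= 1*3/11 + 1/3*7/11 + 1/6*1/11
= 1/2

1/2


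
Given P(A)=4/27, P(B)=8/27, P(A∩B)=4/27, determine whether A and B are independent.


P(A)*P(B) = 4/27*8/27 = 32/729
P(A∩B) = 4/27 != 32/729, so not independent

No, A and B are not independent


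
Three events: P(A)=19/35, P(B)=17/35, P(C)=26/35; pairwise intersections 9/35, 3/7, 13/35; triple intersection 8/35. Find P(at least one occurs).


P(A∪B∪C) = P(A)+P(B)+P(C) - P(AB)-P(AC)-P(BC) + P(ABC)
= 19/35+17/35+26/35 - 9/35-3/7-13/35 + 8/35
= 33/35

33/35


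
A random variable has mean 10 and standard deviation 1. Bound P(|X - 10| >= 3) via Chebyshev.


k = 3/1 = 3
Chebyshev: P(|X-mu| >= k*sigma) <= 1/k^2 = 1/3^2 = 1/9

1/9


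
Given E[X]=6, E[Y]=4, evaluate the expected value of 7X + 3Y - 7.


E[7X + 3Y - 7] = 7*E[X] + 3*E[Y] - 7
= (7)*(6) + (3)*(4) + (-7)
= 42 + 12 - 7 = 47

47


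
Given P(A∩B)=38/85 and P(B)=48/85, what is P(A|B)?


P(A|B) = P(A∩B)/P(B) = (38/85)/(48/85) = 38/48 = 19/24

19/24


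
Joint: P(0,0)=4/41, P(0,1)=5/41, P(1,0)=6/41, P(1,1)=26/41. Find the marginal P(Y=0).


P(Y=0) = P(0,0)+P(1,0) = 4/41 + 6/41 = 10/41

10/41


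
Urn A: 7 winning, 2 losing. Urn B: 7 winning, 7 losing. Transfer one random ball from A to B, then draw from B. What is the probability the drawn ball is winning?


P(transfer winning) = 7/9; P(transfer losing) = 2/9
If winning transferred: Urn II has 8 winning of 15, so P(winning|winning moved) = 8/15
If losing transferred: Urn II has 7 winning of 15, so P(winning|losing moved) = 7/15
By total probability: P(winning) = 7/9*8/15 + 2/9*7/15 = 14/27

14/27


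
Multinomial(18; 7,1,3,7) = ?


18! = 6402373705728000
Denominator: 7!=5040 * 1!=1 * 3!=6 * 7!=5040
Coefficient = 6402373705728000 / 152409600 = 42007680

42007680


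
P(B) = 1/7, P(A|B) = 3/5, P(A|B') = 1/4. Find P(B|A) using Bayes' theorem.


P(A) = P(A|B)P(B) + P(A|B')P(B') = 3/5*1/7 + 1/4*6/7 = 3/10
P(B|A) = P(A|B)P(B)/P(A) = (3/35)/(3/10) = 2/7

2/7


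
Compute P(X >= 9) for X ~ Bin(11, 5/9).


P(X>=9) = P(X=9) + P(X=10) + P(X=11)
= 1718750000/31381059609 + 429687500/31381059609 + 48828125/31381059609
= 244140625/3486784401

244140625/3486784401


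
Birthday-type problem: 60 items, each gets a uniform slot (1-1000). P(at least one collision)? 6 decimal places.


P(all different) = prod((1000-i)/1000 for i=0..59) = 0.164279
P(at least one match) = 1 - 0.164279 = 0.835721

0.835721


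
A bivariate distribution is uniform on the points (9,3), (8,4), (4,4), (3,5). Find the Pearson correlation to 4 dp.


Cov(X,Y) = -1.5000, Var(X) = 6.5000, Var(Y) = 0.5000
rho = Cov/(sqrt(VarX)*sqrt(VarY)) = -0.8321

-0.8321


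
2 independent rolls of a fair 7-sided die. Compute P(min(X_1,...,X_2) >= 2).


P(min >= 2) = P(all X_i >= 2) = (P(X_1 >= 2))^2
= (6/7)^2 = 36/49

36/49


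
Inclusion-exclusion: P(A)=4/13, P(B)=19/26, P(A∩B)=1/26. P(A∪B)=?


P(A∪B) = P(A) + P(B) - P(A∩B)
= 4/13 + 19/26 - 1/26 = 1

1


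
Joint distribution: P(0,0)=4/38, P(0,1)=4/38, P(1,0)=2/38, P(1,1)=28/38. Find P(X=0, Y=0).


Read from table: P(X=0, Y=0) = 4/38 = 2/19

2/19


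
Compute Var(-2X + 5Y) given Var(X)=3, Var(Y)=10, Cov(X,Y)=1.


Var(-2X + 5Y) = (-2)^2*Var(X) + 5^2*Var(Y) + 2*(-2)*5*Cov(X,Y)
= 4*3 + 25*10 - 20*1
= 12 + 250 - 20 = 242

242


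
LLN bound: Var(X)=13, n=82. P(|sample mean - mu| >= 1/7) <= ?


Var(Xbar) = Var(X)/n = 13/82
Chebyshev: P(|Xbar-mu| >= 1/7) <= Var(Xbar)/(1/7)^2 = (13/82)/(1/49) = 637/82
Bound exceeds 1, so trivial bound: 1

1


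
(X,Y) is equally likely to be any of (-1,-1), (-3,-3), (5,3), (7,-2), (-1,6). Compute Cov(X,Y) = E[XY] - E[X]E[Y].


E[X]=7/5, E[Y]=3/5, E[XY]=1
Cov(X,Y) = E[XY] - E[X]E[Y] = 1 - 7/5*3/5 = 4/25

4/25


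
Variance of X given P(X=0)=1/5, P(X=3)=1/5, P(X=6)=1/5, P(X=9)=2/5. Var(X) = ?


E[X] = 27/5, E[X^2] = 207/5
Var(X) = E[X^2] - (E[X])^2 = 207/5 - (27/5)^2 = 306/25

306/25


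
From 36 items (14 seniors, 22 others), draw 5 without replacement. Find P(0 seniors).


P(X=0) = C(14,0)*C(22,5) / C(36,5)
= 1*26334 / 376992
= 26334/376992 = 19/272

19/272


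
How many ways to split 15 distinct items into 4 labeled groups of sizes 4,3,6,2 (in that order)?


15! = 1307674368000
Denominator: 4!=24 * 3!=6 * 6!=720 * 2!=2
Coefficient = 1307674368000 / 207360 = 6306300

6306300


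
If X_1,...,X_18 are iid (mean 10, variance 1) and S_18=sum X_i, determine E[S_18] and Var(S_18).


E[S_n] = n*mu = 18*10 = 180
Var(S_n) = n*sigma^2 = 18*1 = 18

E[S_18]=180, Var(S_18)=18


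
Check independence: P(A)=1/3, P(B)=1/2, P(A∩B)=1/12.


P(A)*P(B) = 1/3*1/2 = 1/6
P(A∩B) = 1/12 != 1/6, so not independent

No, A and B are not independent


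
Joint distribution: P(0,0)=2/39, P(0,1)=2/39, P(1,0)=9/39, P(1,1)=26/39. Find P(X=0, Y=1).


Read from table: P(X=0, Y=1) = 2/39

2/39


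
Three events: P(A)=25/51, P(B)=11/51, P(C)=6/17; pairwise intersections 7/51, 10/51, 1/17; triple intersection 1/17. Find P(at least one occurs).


P(A∪B∪C) = P(A)+P(B)+P(C) - P(AB)-P(AC)-P(BC) + P(ABC)
= 25/51+11/51+6/17 - 7/51-10/51-1/17 + 1/17
= 37/51

37/51


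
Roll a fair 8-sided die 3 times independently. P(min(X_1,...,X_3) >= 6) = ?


P(min >= 6) = P(all X_i >= 6) = (P(X_1 >= 6))^3
= (3/8)^3 = 27/512

27/512


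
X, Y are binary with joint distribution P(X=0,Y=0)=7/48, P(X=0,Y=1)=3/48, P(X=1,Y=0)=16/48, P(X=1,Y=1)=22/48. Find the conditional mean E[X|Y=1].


P(Y=1) = 25/48
E[X|Y=1] = (0*3 + 1*22)/25 = 22/25

22/25


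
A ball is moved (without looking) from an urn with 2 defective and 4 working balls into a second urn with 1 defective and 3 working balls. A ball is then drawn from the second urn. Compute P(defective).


P(transfer defective) = 2/6 = 1/3; P(transfer working) = 2/3
If defective transferred: Urn II has 2 defective of 5, so P(defective|defective moved) = 2/5
If working transferred: Urn II has 1 defective of 5, so P(defective|working moved) = 1/5
By total probability: P(defective) = 1/3*2/5 + 2/3*1/5 = 4/15

4/15


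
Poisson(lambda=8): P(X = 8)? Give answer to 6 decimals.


P(X=8) = e^(-8) * 8^8 / 8!
≈ 0.0003354626279 * 16777216 / 40320
≈ 0.139587

0.139587


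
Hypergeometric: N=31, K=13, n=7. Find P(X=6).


P(X=6) = C(13,6)*C(18,1) / C(31,7)
= 1716*18 / 2629575
= 30888/2629575 = 264/22475

264/22475


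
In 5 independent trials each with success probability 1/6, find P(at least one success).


P(at least one) = 1 - P(none)
P(none) = (1 - 1/6)^5 = (5/6)^5 = 3125/7776
P(at least one) = 1 - 3125/7776 = 4651/7776

4651/7776


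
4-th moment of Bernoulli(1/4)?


For Bernoulli: X in {0,1}
E[X^4] = 0^4*(1-1/4) + 1^4*1/4 = 1/4

1/4


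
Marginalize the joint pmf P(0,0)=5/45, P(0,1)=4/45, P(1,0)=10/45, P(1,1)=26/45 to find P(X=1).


P(X=1) = P(1,0)+P(1,1) = 10/45 + 26/45 = 36/45 = 4/5

4/5


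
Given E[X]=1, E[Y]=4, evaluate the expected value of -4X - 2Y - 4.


E[-4X - 2Y - 4] = -4*E[X] - 2*E[Y] - 4
= (-4)*(1) + (-2)*(4) + (-4)
= -4 - 8 - 4 = -16

-16


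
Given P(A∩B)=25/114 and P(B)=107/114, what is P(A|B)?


P(A|B) = P(A∩B)/P(B) = (25/114)/(107/114) = 25/107

25/107


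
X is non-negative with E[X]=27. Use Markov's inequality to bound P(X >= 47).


Markov: P(X >= a) <= E[X]/a
P(X >= 47) <= 27/47

27/47


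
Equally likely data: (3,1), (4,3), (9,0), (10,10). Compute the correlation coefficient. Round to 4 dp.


Cov(X,Y) = 6.0000, Var(X) = 9.2500, Var(Y) = 15.2500
rho = Cov/(sqrt(VarX)*sqrt(VarY)) = 0.5052

0.5052


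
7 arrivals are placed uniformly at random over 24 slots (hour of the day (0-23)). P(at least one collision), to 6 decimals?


P(all different) = prod((24-i)/24 for i=0..6) = 0.380328
P(at least one match) = 1 - 0.380328 = 0.619672

0.619672


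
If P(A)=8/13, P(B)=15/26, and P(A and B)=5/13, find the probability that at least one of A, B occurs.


P(A∪B) = P(A) + P(B) - P(A∩B)
= 8/13 + 15/26 - 5/13 = 21/26

21/26


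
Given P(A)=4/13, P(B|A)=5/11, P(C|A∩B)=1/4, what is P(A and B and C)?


P(A∩B∩C) = P(A) * P(B|A) * P(C|A∩B)
= 4/13 * 5/11 * 1/4
= 20/143 * 1/4 = 5/143

5/143


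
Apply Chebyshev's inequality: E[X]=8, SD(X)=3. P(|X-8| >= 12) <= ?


k = 12/3 = 4
Chebyshev: P(|X-mu| >= k*sigma) <= 1/k^2 = 1/4^2 = 1/16

1/16


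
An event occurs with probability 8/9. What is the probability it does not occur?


P(A') = 1 - P(A) = 1 - 8/9 = 1/9

1/9


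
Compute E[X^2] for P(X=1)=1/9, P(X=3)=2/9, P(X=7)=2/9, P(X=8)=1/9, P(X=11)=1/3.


E[X^2] = sum(g(x)*P(x))
= 1*1/9 + 9*2/9 + 49*2/9 + 64*1/9 + 121*1/3
= 544/9

544/9


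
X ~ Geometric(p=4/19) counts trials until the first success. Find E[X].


For geometric (trials until first success), E[X] = 1/p = 1/(4/19) = 19/4

19/4


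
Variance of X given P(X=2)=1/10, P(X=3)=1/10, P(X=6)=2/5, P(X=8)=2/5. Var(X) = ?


E[X] = 61/10, E[X^2] = 413/10
Var(X) = E[X^2] - (E[X])^2 = 413/10 - (61/10)^2 = 409/100

409/100


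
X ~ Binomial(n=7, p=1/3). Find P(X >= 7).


P(X>=7) = P(X=7)
= 1/2187
= 1/2187

1/2187


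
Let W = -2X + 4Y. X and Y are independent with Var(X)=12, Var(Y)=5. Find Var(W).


Independence => Cov(X,Y)=0
Var(-2X + 4Y) = (-2)^2*Var(X) + 4^2*Var(Y)
= 4*12 + 16*5 = 128

128


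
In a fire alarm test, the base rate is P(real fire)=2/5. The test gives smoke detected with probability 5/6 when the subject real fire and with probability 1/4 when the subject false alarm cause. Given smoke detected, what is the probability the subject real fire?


P(A) = P(A|B)P(B) + P(A|B')P(B') = 5/6*2/5 + 1/4*3/5 = 29/60
P(B|A) = P(A|B)P(B)/P(A) = (1/3)/(29/60) = 20/29

20/29


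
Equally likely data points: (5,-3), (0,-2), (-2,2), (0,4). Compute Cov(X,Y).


E[X]=3/4, E[Y]=1/4, E[XY]=-19/4
Cov(X,Y) = E[XY] - E[X]E[Y] = -19/4 - 3/4*1/4 = -79/16

-79/16


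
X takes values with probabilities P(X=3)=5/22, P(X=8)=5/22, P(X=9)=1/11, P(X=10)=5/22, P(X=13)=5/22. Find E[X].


E[X] = sum(x * P(x))
= 3*5/22 + 8*5/22 + 9*1/11 + 10*5/22 + 13*5/22
= 94/11

94/11


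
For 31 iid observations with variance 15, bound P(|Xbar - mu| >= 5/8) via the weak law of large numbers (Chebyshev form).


Var(Xbar) = Var(X)/n = 15/31
Chebyshev: P(|Xbar-mu| >= 5/8) <= Var(Xbar)/(5/8)^2 = (15/31)/(25/64) = 192/155
Bound exceeds 1, so trivial bound: 1

1


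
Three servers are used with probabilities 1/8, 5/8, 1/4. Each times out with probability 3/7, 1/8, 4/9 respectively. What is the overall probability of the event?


P(A) = P(A|B1)P(B1) + P(A|B2)P(B2) + P(A|B3)P(B3)
= 3/7*1/8 + 1/8*5/8 + 4/9*1/4
= 3/56 + 5/64 + 1/9 = 979/4032

979/4032


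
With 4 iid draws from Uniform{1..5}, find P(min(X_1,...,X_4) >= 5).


P(min >= 5) = P(all X_i >= 5) = (P(X_1 >= 5))^4
= (1/5)^4 = 1/625

1/625


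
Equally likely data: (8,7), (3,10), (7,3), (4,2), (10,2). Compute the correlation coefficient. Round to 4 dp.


Cov(X,Y) = -3.7200, Var(X) = 6.6400, Var(Y) = 10.1600
rho = Cov/(sqrt(VarX)*sqrt(VarY)) = -0.4529

-0.4529


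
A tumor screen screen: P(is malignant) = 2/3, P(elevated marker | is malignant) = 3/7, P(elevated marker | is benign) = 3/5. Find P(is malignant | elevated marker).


P(A) = P(A|B)P(B) + P(A|B')P(B') = 3/7*2/3 + 3/5*1/3 = 17/35
P(B|A) = P(A|B)P(B)/P(A) = (2/7)/(17/35) = 10/17

10/17


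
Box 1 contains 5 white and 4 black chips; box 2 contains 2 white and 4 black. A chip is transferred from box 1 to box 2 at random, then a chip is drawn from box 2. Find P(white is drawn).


P(transfer white) = 5/9; P(transfer black) = 4/9
If white transferred: Urn II has 3 white of 7, so P(white|white moved) = 3/7
If black transferred: Urn II has 2 white of 7, so P(white|black moved) = 2/7
By total probability: P(white) = 5/9*3/7 + 4/9*2/7 = 23/63

23/63


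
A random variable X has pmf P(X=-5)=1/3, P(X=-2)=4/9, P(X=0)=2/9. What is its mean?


E[X] = sum(x * P(x))
= -5*1/3 - 2*4/9 + 0*2/9
= -23/9

-23/9


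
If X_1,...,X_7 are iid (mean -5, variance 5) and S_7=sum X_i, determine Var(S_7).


By independence, Var(S_n) = n*Var(X_1) = 7*5 = 35

35


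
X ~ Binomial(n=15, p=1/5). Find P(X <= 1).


P(X<=1) = P(X=0) + P(X=1)
= 1073741824/30517578125 + 805306368/6103515625
= 5100273664/30517578125

5100273664/30517578125


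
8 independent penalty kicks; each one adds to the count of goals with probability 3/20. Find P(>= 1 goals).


P(at least one) = 1 - P(none)
P(none) = (1 - 3/20)^8 = (17/20)^8 = 6975757441/25600000000
P(at least one) = 1 - 6975757441/25600000000 = 18624242559/25600000000

18624242559/25600000000


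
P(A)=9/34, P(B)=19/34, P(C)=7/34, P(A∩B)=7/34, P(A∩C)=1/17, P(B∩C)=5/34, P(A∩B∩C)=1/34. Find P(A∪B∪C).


P(A∪B∪C) = P(A)+P(B)+P(C) - P(AB)-P(AC)-P(BC) + P(ABC)
= 9/34+19/34+7/34 - 7/34-1/17-5/34 + 1/34
= 11/17

11/17


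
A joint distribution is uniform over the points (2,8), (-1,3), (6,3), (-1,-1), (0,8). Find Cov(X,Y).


E[X]=6/5, E[Y]=21/5, E[XY]=32/5
Cov(X,Y) = E[XY] - E[X]E[Y] = 32/5 - 6/5*21/5 = 34/25

34/25


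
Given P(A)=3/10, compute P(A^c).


P(A') = 1 - P(A) = 1 - 3/10 = 7/10

7/10


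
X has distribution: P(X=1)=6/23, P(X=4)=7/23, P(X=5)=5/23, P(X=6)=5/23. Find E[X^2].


E[X^2] = sum(g(x)*P(x))
= 1*6/23 + 16*7/23 + 25*5/23 + 36*5/23
= 423/23

423/23


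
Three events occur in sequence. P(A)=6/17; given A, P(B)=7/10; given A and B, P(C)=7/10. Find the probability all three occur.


P(A∩B∩C) = P(A) * P(B|A) * P(C|A∩B)
= 6/17 * 7/10 * 7/10
= 21/85 * 7/10 = 147/850

147/850


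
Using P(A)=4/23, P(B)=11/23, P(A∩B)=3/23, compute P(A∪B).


P(A∪B) = P(A) + P(B) - P(A∩B)
= 4/23 + 11/23 - 3/23 = 12/23

12/23


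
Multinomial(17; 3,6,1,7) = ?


17! = 355687428096000
Denominator: 3!=6 * 6!=720 * 1!=1 * 7!=5040
Coefficient = 355687428096000 / 21772800 = 16336320

16336320


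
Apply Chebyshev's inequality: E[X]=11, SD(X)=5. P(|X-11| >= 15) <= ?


k = 15/5 = 3
Chebyshev: P(|X-mu| >= k*sigma) <= 1/k^2 = 1/3^2 = 1/9

1/9


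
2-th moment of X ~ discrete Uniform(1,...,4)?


E[X^2] = (1/4) * sum(x^2 for x=1..4)
= 30/4 = 15/2

15/2


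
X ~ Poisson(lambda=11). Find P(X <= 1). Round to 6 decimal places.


P(X<=1) = e^(-11)*11^0/0! + e^(-11)*11^1/1!
≈ 0.0000167017 + 0.0001837187
= 0.0002004204
≈ 0.000200

0.000200


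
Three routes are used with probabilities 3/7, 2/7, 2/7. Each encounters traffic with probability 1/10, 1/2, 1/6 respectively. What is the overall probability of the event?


P(A) = P(A|B1)P(B1) + P(A|B2)P(B2) + P(A|B3)P(B3)
= 1/10*3/7 + 1/2*2/7 + 1/6*2/7
= 3/70 + 1/7 + 1/21 = 7/30

7/30


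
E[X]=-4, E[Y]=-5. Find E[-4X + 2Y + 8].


E[-4X + 2Y + 8] = -4*E[X] + 2*E[Y] + 8
= (-4)*(-4) + (2)*(-5) + (8)
= 16 - 10 + 8 = 14

14


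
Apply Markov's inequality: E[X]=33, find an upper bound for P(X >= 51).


Markov: P(X >= a) <= E[X]/a
P(X >= 51) <= 33/51 = 11/17

11/17


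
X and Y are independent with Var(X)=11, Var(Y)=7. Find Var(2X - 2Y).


Independence => Cov(X,Y)=0
Var(2X - 2Y) = 2^2*Var(X) + (-2)^2*Var(Y)
= 4*11 + 4*7 = 72

72


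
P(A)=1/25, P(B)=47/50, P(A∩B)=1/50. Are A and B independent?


P(A)*P(B) = 1/25*47/50 = 47/1250
P(A∩B) = 1/50 != 47/1250, so not independent

No, A and B are not independent
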